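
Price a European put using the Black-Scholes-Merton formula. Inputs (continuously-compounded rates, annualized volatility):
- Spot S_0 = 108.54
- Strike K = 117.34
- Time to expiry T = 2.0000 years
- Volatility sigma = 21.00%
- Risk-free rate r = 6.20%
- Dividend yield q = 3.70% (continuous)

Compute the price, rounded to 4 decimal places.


Answer: Price = 13.5494

Derivation:
d1 = (ln(S/K) + (r - q + 0.5*sigma^2) * T) / (sigma * sqrt(T)) = 0.05435653
d2 = d1 - sigma * sqrt(T) = -0.24262832
exp(-rT) = 0.88337984; exp(-qT) = 0.92867169
P = K * exp(-rT) * N(-d2) - S_0 * exp(-qT) * N(-d1)
N(-d1) = 0.47832556; N(-d2) = 0.59585333
P = 117.3400 * 0.88337984 * 0.59585333 - 108.5400 * 0.92867169 * 0.47832556 = 13.5494


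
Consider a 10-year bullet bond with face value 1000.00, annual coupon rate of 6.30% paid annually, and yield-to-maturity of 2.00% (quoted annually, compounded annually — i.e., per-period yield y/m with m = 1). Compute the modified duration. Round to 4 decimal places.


Coupon per period c = face * coupon_rate / m = 63.000000
Periods per year m = 1; per-period yield y/m = 0.020000
Number of cashflows N = 10
Cashflows (t years, CF_t, discount factor 1/(1+y/m)^(m*t), PV):
  t = 1.0000: CF_t = 63.000000, DF = 0.980392, PV = 61.764706
  t = 2.0000: CF_t = 63.000000, DF = 0.961169, PV = 60.553633
  t = 3.0000: CF_t = 63.000000, DF = 0.942322, PV = 59.366307
  t = 4.0000: CF_t = 63.000000, DF = 0.923845, PV = 58.202262
  t = 5.0000: CF_t = 63.000000, DF = 0.905731, PV = 57.061041
  t = 6.0000: CF_t = 63.000000, DF = 0.887971, PV = 55.942197
  t = 7.0000: CF_t = 63.000000, DF = 0.870560, PV = 54.845291
  t = 8.0000: CF_t = 63.000000, DF = 0.853490, PV = 53.769893
  t = 9.0000: CF_t = 63.000000, DF = 0.836755, PV = 52.715582
  t = 10.0000: CF_t = 1063.000000, DF = 0.820348, PV = 872.030243
Price P = sum_t PV_t = 1386.251155
First compute Macaulay numerator sum_t t * PV_t:
  t * PV_t at t = 1.0000: 61.764706
  t * PV_t at t = 2.0000: 121.107266
  t * PV_t at t = 3.0000: 178.098921
  t * PV_t at t = 4.0000: 232.809047
  t * PV_t at t = 5.0000: 285.305205
  t * PV_t at t = 6.0000: 335.653182
  t * PV_t at t = 7.0000: 383.917039
  t * PV_t at t = 8.0000: 430.159147
  t * PV_t at t = 9.0000: 474.440236
  t * PV_t at t = 10.0000: 8720.302428
Macaulay duration D = 11223.557178 / 1386.251155 = 8.096337
Modified duration = D / (1 + y/m) = 8.096337 / (1 + 0.020000) = 7.937586

Answer: Modified duration = 7.9376


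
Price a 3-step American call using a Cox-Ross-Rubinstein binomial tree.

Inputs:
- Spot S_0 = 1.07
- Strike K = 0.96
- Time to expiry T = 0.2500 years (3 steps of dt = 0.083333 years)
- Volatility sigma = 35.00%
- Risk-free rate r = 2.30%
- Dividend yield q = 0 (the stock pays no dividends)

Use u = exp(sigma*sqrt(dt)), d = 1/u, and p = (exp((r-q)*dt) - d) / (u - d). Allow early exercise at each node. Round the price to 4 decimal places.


dt = T/N = 0.083333
u = exp(sigma*sqrt(dt)) = 1.106317; d = 1/u = 0.903900
p = (exp((r-q)*dt) - d) / (u - d) = 0.484240
Discount per step: exp(-r*dt) = 0.998085
Stock lattice S(k, i) with i counting down-moves:
  k=0: S(0,0) = 1.0700
  k=1: S(1,0) = 1.1838; S(1,1) = 0.9672
  k=2: S(2,0) = 1.3096; S(2,1) = 1.0700; S(2,2) = 0.8742
  k=3: S(3,0) = 1.4488; S(3,1) = 1.1838; S(3,2) = 0.9672; S(3,3) = 0.7902
Terminal payoffs V(N, i) = max(S_T - K, 0):
  V(3,0) = 0.488846; V(3,1) = 0.223759; V(3,2) = 0.007173; V(3,3) = 0.000000
Backward induction: V(k, i) = exp(-r*dt) * [p * V(k+1, i) + (1-p) * V(k+1, i+1)]; then take max(V_cont, immediate exercise) for American.
  V(2,0) = exp(-r*dt) * [p*0.488846 + (1-p)*0.223759] = 0.351451; exercise = 0.349612; V(2,0) = max -> 0.351451
  V(2,1) = exp(-r*dt) * [p*0.223759 + (1-p)*0.007173] = 0.111838; exercise = 0.110000; V(2,1) = max -> 0.111838
  V(2,2) = exp(-r*dt) * [p*0.007173 + (1-p)*0.000000] = 0.003467; exercise = 0.000000; V(2,2) = max -> 0.003467
  V(1,0) = exp(-r*dt) * [p*0.351451 + (1-p)*0.111838] = 0.227432; exercise = 0.223759; V(1,0) = max -> 0.227432
  V(1,1) = exp(-r*dt) * [p*0.111838 + (1-p)*0.003467] = 0.055838; exercise = 0.007173; V(1,1) = max -> 0.055838
  V(0,0) = exp(-r*dt) * [p*0.227432 + (1-p)*0.055838] = 0.138664; exercise = 0.110000; V(0,0) = max -> 0.138664

Answer: Price = V(0,0) = 0.1387


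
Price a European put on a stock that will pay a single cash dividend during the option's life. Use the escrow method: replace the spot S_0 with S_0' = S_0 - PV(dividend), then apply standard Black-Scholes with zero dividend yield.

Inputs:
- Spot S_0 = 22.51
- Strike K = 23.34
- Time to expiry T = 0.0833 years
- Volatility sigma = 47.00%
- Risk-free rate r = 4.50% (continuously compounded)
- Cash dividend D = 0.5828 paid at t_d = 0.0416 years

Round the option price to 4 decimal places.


PV(D) = D * exp(-r * t_d) = 0.5828 * 0.99812975 = 0.58171002
S_0' = S_0 - PV(D) = 22.5100 - 0.58171002 = 21.92828998
d1 = (ln(S_0'/K) + (r + sigma^2/2)*T) / (sigma*sqrt(T)) = -0.36448209
d2 = d1 - sigma*sqrt(T) = -0.50013226
exp(-rT) = 0.99625852
N(-d1) = 0.64225098; N(-d2) = 0.69150902
P = K * exp(-rT) * N(-d2) - S_0' * N(-d1) = 23.3400 * 0.99625852 * 0.69150902 - 21.92828998 * 0.64225098 = 1.9960

Answer: Price = 1.9960


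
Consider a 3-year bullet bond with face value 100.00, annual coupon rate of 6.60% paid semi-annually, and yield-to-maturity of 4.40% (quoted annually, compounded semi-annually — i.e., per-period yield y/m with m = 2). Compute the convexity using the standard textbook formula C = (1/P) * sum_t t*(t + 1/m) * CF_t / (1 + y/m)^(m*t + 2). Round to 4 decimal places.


Answer: Convexity = 9.0656

Derivation:
Coupon per period c = face * coupon_rate / m = 3.300000
Periods per year m = 2; per-period yield y/m = 0.022000
Number of cashflows N = 6
Cashflows (t years, CF_t, discount factor 1/(1+y/m)^(m*t), PV):
  t = 0.5000: CF_t = 3.300000, DF = 0.978474, PV = 3.228963
  t = 1.0000: CF_t = 3.300000, DF = 0.957411, PV = 3.159455
  t = 1.5000: CF_t = 3.300000, DF = 0.936801, PV = 3.091443
  t = 2.0000: CF_t = 3.300000, DF = 0.916635, PV = 3.024895
  t = 2.5000: CF_t = 3.300000, DF = 0.896903, PV = 2.959780
  t = 3.0000: CF_t = 103.300000, DF = 0.877596, PV = 90.655665
Price P = sum_t PV_t = 106.120201
Convexity numerator sum_t t*(t + 1/m) * CF_t / (1+y/m)^(m*t + 2):
  t = 0.5000: term = 1.545722
  t = 1.0000: term = 4.537343
  t = 1.5000: term = 8.879341
  t = 2.0000: term = 14.480334
  t = 2.5000: term = 21.252936
  t = 3.0000: term = 911.344242
Convexity = (1/P) * sum = 962.039917 / 106.120201 = 9.065568


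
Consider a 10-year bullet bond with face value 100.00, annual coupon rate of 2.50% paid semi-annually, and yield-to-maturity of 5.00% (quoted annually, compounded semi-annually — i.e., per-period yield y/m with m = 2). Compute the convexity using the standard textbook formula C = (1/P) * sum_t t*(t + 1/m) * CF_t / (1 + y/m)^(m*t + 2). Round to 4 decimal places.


Coupon per period c = face * coupon_rate / m = 1.250000
Periods per year m = 2; per-period yield y/m = 0.025000
Number of cashflows N = 20
Cashflows (t years, CF_t, discount factor 1/(1+y/m)^(m*t), PV):
  t = 0.5000: CF_t = 1.250000, DF = 0.975610, PV = 1.219512
  t = 1.0000: CF_t = 1.250000, DF = 0.951814, PV = 1.189768
  t = 1.5000: CF_t = 1.250000, DF = 0.928599, PV = 1.160749
  t = 2.0000: CF_t = 1.250000, DF = 0.905951, PV = 1.132438
  t = 2.5000: CF_t = 1.250000, DF = 0.883854, PV = 1.104818
  t = 3.0000: CF_t = 1.250000, DF = 0.862297, PV = 1.077871
  t = 3.5000: CF_t = 1.250000, DF = 0.841265, PV = 1.051582
  t = 4.0000: CF_t = 1.250000, DF = 0.820747, PV = 1.025933
  t = 4.5000: CF_t = 1.250000, DF = 0.800728, PV = 1.000910
  t = 5.0000: CF_t = 1.250000, DF = 0.781198, PV = 0.976498
  t = 5.5000: CF_t = 1.250000, DF = 0.762145, PV = 0.952681
  t = 6.0000: CF_t = 1.250000, DF = 0.743556, PV = 0.929445
  t = 6.5000: CF_t = 1.250000, DF = 0.725420, PV = 0.906775
  t = 7.0000: CF_t = 1.250000, DF = 0.707727, PV = 0.884659
  t = 7.5000: CF_t = 1.250000, DF = 0.690466, PV = 0.863082
  t = 8.0000: CF_t = 1.250000, DF = 0.673625, PV = 0.842031
  t = 8.5000: CF_t = 1.250000, DF = 0.657195, PV = 0.821494
  t = 9.0000: CF_t = 1.250000, DF = 0.641166, PV = 0.801457
  t = 9.5000: CF_t = 1.250000, DF = 0.625528, PV = 0.781910
  t = 10.0000: CF_t = 101.250000, DF = 0.610271, PV = 61.789933
Price P = sum_t PV_t = 80.513547
Convexity numerator sum_t t*(t + 1/m) * CF_t / (1+y/m)^(m*t + 2):
  t = 0.5000: term = 0.580375
  t = 1.0000: term = 1.698657
  t = 1.5000: term = 3.314454
  t = 2.0000: term = 5.389355
  t = 2.5000: term = 7.886862
  t = 3.0000: term = 10.772299
  t = 3.5000: term = 14.012746
  t = 4.0000: term = 17.576964
  t = 4.5000: term = 21.435322
  t = 5.0000: term = 25.559734
  t = 5.5000: term = 29.923590
  t = 6.0000: term = 34.501701
  t = 6.5000: term = 39.270229
  t = 7.0000: term = 44.206636
  t = 7.5000: term = 49.289629
  t = 8.0000: term = 54.499102
  t = 8.5000: term = 59.816088
  t = 9.0000: term = 65.222707
  t = 9.5000: term = 70.702121
  t = 10.0000: term = 6175.317512
Convexity = (1/P) * sum = 6730.976084 / 80.513547 = 83.600541

Answer: Convexity = 83.6005


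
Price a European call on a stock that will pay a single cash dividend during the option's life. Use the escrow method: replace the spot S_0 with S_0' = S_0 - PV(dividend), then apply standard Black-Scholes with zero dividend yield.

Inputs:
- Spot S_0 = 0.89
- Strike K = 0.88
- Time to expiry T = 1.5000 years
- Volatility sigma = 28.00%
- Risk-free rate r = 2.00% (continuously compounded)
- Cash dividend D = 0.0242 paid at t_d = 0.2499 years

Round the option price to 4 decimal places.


Answer: Price = 0.1231

Derivation:
PV(D) = D * exp(-r * t_d) = 0.0242 * 0.99501447 = 0.02407935
S_0' = S_0 - PV(D) = 0.8900 - 0.02407935 = 0.86592065
d1 = (ln(S_0'/K) + (r + sigma^2/2)*T) / (sigma*sqrt(T)) = 0.21191401
d2 = d1 - sigma*sqrt(T) = -0.13101455
exp(-rT) = 0.97044553
N(d1) = 0.58391294; N(d2) = 0.44788190
C = S_0' * N(d1) - K * exp(-rT) * N(d2) = 0.86592065 * 0.58391294 - 0.8800 * 0.97044553 * 0.44788190 = 0.1231


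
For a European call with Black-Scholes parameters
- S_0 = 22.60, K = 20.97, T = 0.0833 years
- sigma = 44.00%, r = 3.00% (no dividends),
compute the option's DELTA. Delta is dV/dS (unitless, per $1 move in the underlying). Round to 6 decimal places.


Answer: Delta = 0.749411

Derivation:
d1 = 0.6726387063; d2 = 0.5456470530
phi(d1) = 0.3181730226; exp(-qT) = 1.0000000000; exp(-rT) = 0.9975041199
N(d1) = 0.7494114146
Delta = exp(-qT) * N(d1) = 1.0000000000 * 0.7494114146 = 0.749411


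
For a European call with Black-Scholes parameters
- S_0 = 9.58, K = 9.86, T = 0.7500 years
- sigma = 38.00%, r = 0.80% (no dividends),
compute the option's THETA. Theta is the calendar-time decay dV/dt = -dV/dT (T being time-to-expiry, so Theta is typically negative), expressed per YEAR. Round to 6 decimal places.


Answer: Theta = -0.866653

Derivation:
d1 = 0.0952367327; d2 = -0.2338529207
phi(d1) = 0.3971371663; exp(-qT) = 1.0000000000; exp(-rT) = 0.9940179641
Theta = -S*exp(-qT)*phi(d1)*sigma/(2*sqrt(T)) - r*K*exp(-rT)*N(d2) + q*S*exp(-qT)*N(d1)
N(d1) = 0.5379366030; N(d2) = 0.4075495818; sqrt(T) = 0.8660254038
Term 1 = -9.5800 * 1.0000000000 * 0.3971371663 * 0.3800 / (2 * 0.8660254038) = -0.8346973044
Term 2 = -0.0080 * 9.8600 * 0.9940179641 * 0.4075495818 = -0.0319552034
Term 3 = 0 (no dividend yield, q = 0)
Theta = -0.8346973044 + (-0.0319552034) + (0.0000000000) = -0.866653


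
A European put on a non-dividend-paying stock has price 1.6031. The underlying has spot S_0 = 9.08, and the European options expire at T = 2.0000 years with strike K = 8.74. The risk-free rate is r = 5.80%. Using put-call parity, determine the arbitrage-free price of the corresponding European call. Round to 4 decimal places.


Put-call parity: C - P = S_0 * exp(-qT) - K * exp(-rT).
S_0 * exp(-qT) = 9.0800 * 1.00000000 = 9.08000000
K * exp(-rT) = 8.7400 * 0.89047522 = 7.78275345
C = P + S*exp(-qT) - K*exp(-rT)
C = 1.6031 + 9.08000000 - 7.78275345 = 2.9003

Answer: Call price = 2.9003


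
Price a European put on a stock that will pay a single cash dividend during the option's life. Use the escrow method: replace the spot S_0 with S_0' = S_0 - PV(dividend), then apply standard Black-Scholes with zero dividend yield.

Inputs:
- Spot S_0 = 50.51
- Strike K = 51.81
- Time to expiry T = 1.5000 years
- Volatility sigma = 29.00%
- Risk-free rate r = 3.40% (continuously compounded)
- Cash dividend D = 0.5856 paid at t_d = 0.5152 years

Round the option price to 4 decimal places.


PV(D) = D * exp(-r * t_d) = 0.5856 * 0.98263573 = 0.57543148
S_0' = S_0 - PV(D) = 50.5100 - 0.57543148 = 49.93456852
d1 = (ln(S_0'/K) + (r + sigma^2/2)*T) / (sigma*sqrt(T)) = 0.21737205
d2 = d1 - sigma*sqrt(T) = -0.13780396
exp(-rT) = 0.95027867
N(-d1) = 0.41395921; N(-d2) = 0.55480232
P = K * exp(-rT) * N(-d2) - S_0' * N(-d1) = 51.8100 * 0.95027867 * 0.55480232 - 49.93456852 * 0.41395921 = 6.6442

Answer: Price = 6.6442


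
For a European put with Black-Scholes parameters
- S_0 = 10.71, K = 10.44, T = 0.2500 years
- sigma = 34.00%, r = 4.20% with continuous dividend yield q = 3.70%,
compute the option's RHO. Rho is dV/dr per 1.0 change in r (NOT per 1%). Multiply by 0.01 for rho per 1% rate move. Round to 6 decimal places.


Answer: Rho = -1.216683

Derivation:
d1 = 0.2425488353; d2 = 0.0725488353
phi(d1) = 0.3873783163; exp(-qT) = 0.9907926496; exp(-rT) = 0.9895549326
N(-d2) = 0.4710825714
Rho = -K*T*exp(-rT)*N(-d2) = -10.4400 * 0.2500 * 0.9895549326 * 0.4710825714 = -1.216683


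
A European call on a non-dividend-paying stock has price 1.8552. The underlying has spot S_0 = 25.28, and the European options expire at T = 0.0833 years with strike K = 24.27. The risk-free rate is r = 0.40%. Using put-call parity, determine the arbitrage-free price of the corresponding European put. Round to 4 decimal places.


Put-call parity: C - P = S_0 * exp(-qT) - K * exp(-rT).
S_0 * exp(-qT) = 25.2800 * 1.00000000 = 25.28000000
K * exp(-rT) = 24.2700 * 0.99966686 = 24.26191458
P = C - S*exp(-qT) + K*exp(-rT)
P = 1.8552 - 25.28000000 + 24.26191458 = 0.8371

Answer: Put price = 0.8371


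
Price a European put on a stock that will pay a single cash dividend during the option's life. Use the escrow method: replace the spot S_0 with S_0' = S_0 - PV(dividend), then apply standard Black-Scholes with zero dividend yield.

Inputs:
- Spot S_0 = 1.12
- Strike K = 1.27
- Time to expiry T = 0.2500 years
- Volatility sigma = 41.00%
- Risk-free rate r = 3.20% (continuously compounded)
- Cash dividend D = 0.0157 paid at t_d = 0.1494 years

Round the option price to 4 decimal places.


Answer: Price = 0.1934

Derivation:
PV(D) = D * exp(-r * t_d) = 0.0157 * 0.99523061 = 0.01562512
S_0' = S_0 - PV(D) = 1.1200 - 0.01562512 = 1.10437488
d1 = (ln(S_0'/K) + (r + sigma^2/2)*T) / (sigma*sqrt(T)) = -0.54012169
d2 = d1 - sigma*sqrt(T) = -0.74512169
exp(-rT) = 0.99203191
N(-d1) = 0.70544344; N(-d2) = 0.77190092
P = K * exp(-rT) * N(-d2) - S_0' * N(-d1) = 1.2700 * 0.99203191 * 0.77190092 - 1.10437488 * 0.70544344 = 0.1934


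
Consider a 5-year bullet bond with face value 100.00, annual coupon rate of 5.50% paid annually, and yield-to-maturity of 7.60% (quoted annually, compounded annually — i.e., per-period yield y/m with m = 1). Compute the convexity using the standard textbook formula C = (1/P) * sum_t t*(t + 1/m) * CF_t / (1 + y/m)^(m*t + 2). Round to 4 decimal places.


Coupon per period c = face * coupon_rate / m = 5.500000
Periods per year m = 1; per-period yield y/m = 0.076000
Number of cashflows N = 5
Cashflows (t years, CF_t, discount factor 1/(1+y/m)^(m*t), PV):
  t = 1.0000: CF_t = 5.500000, DF = 0.929368, PV = 5.111524
  t = 2.0000: CF_t = 5.500000, DF = 0.863725, PV = 4.750487
  t = 3.0000: CF_t = 5.500000, DF = 0.802718, PV = 4.414951
  t = 4.0000: CF_t = 5.500000, DF = 0.746021, PV = 4.103114
  t = 5.0000: CF_t = 105.500000, DF = 0.693328, PV = 73.146088
Price P = sum_t PV_t = 91.526164
Convexity numerator sum_t t*(t + 1/m) * CF_t / (1+y/m)^(m*t + 2):
  t = 1.0000: term = 8.829902
  t = 2.0000: term = 24.618685
  t = 3.0000: term = 45.759638
  t = 4.0000: term = 70.879241
  t = 5.0000: term = 1895.342997
Convexity = (1/P) * sum = 2045.430463 / 91.526164 = 22.348041

Answer: Convexity = 22.3480


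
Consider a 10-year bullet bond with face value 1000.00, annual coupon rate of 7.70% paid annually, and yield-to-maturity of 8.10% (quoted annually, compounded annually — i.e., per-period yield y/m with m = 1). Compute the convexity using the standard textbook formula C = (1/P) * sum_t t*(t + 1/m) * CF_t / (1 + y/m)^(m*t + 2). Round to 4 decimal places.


Answer: Convexity = 60.9041

Derivation:
Coupon per period c = face * coupon_rate / m = 77.000000
Periods per year m = 1; per-period yield y/m = 0.081000
Number of cashflows N = 10
Cashflows (t years, CF_t, discount factor 1/(1+y/m)^(m*t), PV):
  t = 1.0000: CF_t = 77.000000, DF = 0.925069, PV = 71.230342
  t = 2.0000: CF_t = 77.000000, DF = 0.855753, PV = 65.893009
  t = 3.0000: CF_t = 77.000000, DF = 0.791631, PV = 60.955605
  t = 4.0000: CF_t = 77.000000, DF = 0.732314, PV = 56.388163
  t = 5.0000: CF_t = 77.000000, DF = 0.677441, PV = 52.162963
  t = 6.0000: CF_t = 77.000000, DF = 0.626680, PV = 48.254360
  t = 7.0000: CF_t = 77.000000, DF = 0.579722, PV = 44.638631
  t = 8.0000: CF_t = 77.000000, DF = 0.536284, PV = 41.293831
  t = 9.0000: CF_t = 77.000000, DF = 0.496099, PV = 38.199658
  t = 10.0000: CF_t = 1077.000000, DF = 0.458926, PV = 494.263754
Price P = sum_t PV_t = 973.280317
Convexity numerator sum_t t*(t + 1/m) * CF_t / (1+y/m)^(m*t + 2):
  t = 1.0000: term = 121.911209
  t = 2.0000: term = 338.328980
  t = 3.0000: term = 625.955560
  t = 4.0000: term = 965.087203
  t = 5.0000: term = 1339.158932
  t = 6.0000: term = 1734.340892
  t = 7.0000: term = 2139.180872
  t = 8.0000: term = 2544.288073
  t = 9.0000: term = 2942.053738
  t = 10.0000: term = 46526.465447
Convexity = (1/P) * sum = 59276.770907 / 973.280317 = 60.904109


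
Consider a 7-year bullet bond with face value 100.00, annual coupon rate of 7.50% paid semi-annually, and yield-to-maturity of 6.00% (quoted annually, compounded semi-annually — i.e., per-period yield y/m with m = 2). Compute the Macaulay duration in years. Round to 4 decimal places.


Coupon per period c = face * coupon_rate / m = 3.750000
Periods per year m = 2; per-period yield y/m = 0.030000
Number of cashflows N = 14
Cashflows (t years, CF_t, discount factor 1/(1+y/m)^(m*t), PV):
  t = 0.5000: CF_t = 3.750000, DF = 0.970874, PV = 3.640777
  t = 1.0000: CF_t = 3.750000, DF = 0.942596, PV = 3.534735
  t = 1.5000: CF_t = 3.750000, DF = 0.915142, PV = 3.431781
  t = 2.0000: CF_t = 3.750000, DF = 0.888487, PV = 3.331826
  t = 2.5000: CF_t = 3.750000, DF = 0.862609, PV = 3.234783
  t = 3.0000: CF_t = 3.750000, DF = 0.837484, PV = 3.140566
  t = 3.5000: CF_t = 3.750000, DF = 0.813092, PV = 3.049093
  t = 4.0000: CF_t = 3.750000, DF = 0.789409, PV = 2.960285
  t = 4.5000: CF_t = 3.750000, DF = 0.766417, PV = 2.874063
  t = 5.0000: CF_t = 3.750000, DF = 0.744094, PV = 2.790352
  t = 5.5000: CF_t = 3.750000, DF = 0.722421, PV = 2.709080
  t = 6.0000: CF_t = 3.750000, DF = 0.701380, PV = 2.630175
  t = 6.5000: CF_t = 3.750000, DF = 0.680951, PV = 2.553568
  t = 7.0000: CF_t = 103.750000, DF = 0.661118, PV = 68.590972
Price P = sum_t PV_t = 108.472055
Macaulay numerator sum_t t * PV_t:
  t * PV_t at t = 0.5000: 1.820388
  t * PV_t at t = 1.0000: 3.534735
  t * PV_t at t = 1.5000: 5.147672
  t * PV_t at t = 2.0000: 6.663653
  t * PV_t at t = 2.5000: 8.086957
  t * PV_t at t = 3.0000: 9.421698
  t * PV_t at t = 3.5000: 10.671826
  t * PV_t at t = 4.0000: 11.841139
  t * PV_t at t = 4.5000: 12.933282
  t * PV_t at t = 5.0000: 13.951761
  t * PV_t at t = 5.5000: 14.899939
  t * PV_t at t = 6.0000: 15.781047
  t * PV_t at t = 6.5000: 16.598189
  t * PV_t at t = 7.0000: 480.136806
Macaulay duration D = (sum_t t * PV_t) / P = 611.489092 / 108.472055 = 5.637296

Answer: Macaulay duration = 5.6373 years


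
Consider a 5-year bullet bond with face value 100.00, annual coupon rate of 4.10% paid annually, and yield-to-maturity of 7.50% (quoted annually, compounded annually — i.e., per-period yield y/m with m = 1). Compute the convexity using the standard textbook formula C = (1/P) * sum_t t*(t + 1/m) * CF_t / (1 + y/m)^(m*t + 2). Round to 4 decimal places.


Answer: Convexity = 23.1301

Derivation:
Coupon per period c = face * coupon_rate / m = 4.100000
Periods per year m = 1; per-period yield y/m = 0.075000
Number of cashflows N = 5
Cashflows (t years, CF_t, discount factor 1/(1+y/m)^(m*t), PV):
  t = 1.0000: CF_t = 4.100000, DF = 0.930233, PV = 3.813953
  t = 2.0000: CF_t = 4.100000, DF = 0.865333, PV = 3.547864
  t = 3.0000: CF_t = 4.100000, DF = 0.804961, PV = 3.300338
  t = 4.0000: CF_t = 4.100000, DF = 0.748801, PV = 3.070082
  t = 5.0000: CF_t = 104.100000, DF = 0.696559, PV = 72.511754
Price P = sum_t PV_t = 86.243991
Convexity numerator sum_t t*(t + 1/m) * CF_t / (1+y/m)^(m*t + 2):
  t = 1.0000: term = 6.600677
  t = 2.0000: term = 18.420493
  t = 3.0000: term = 34.270685
  t = 4.0000: term = 53.132845
  t = 5.0000: term = 1882.403556
Convexity = (1/P) * sum = 1994.828254 / 86.243991 = 23.130055


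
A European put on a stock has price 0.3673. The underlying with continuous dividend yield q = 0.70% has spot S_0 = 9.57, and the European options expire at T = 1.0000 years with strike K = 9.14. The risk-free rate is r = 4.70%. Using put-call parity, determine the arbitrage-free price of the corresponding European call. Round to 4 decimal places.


Put-call parity: C - P = S_0 * exp(-qT) - K * exp(-rT).
S_0 * exp(-qT) = 9.5700 * 0.99302444 = 9.50324392
K * exp(-rT) = 9.1400 * 0.95408740 = 8.72035881
C = P + S*exp(-qT) - K*exp(-rT)
C = 0.3673 + 9.50324392 - 8.72035881 = 1.1502

Answer: Call price = 1.1502


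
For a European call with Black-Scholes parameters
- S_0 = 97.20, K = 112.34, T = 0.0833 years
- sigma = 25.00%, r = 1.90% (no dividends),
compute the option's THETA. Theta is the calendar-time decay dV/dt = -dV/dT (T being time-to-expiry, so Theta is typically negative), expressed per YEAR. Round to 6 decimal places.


d1 = -1.9482325551; d2 = -2.0203869035
phi(d1) = 0.0598003612; exp(-qT) = 1.0000000000; exp(-rT) = 0.9984185518
Theta = -S*exp(-qT)*phi(d1)*sigma/(2*sqrt(T)) - r*K*exp(-rT)*N(d2) + q*S*exp(-qT)*N(d1)
N(d1) = 0.0256935715; N(d2) = 0.0216716354; sqrt(T) = 0.2886173938
Term 1 = -97.2000 * 1.0000000000 * 0.0598003612 * 0.2500 / (2 * 0.2886173938) = -2.5174310495
Term 2 = -0.0190 * 112.3400 * 0.9984185518 * 0.0216716354 = -0.0461840855
Term 3 = 0 (no dividend yield, q = 0)
Theta = -2.5174310495 + (-0.0461840855) + (0.0000000000) = -2.563615

Answer: Theta = -2.563615


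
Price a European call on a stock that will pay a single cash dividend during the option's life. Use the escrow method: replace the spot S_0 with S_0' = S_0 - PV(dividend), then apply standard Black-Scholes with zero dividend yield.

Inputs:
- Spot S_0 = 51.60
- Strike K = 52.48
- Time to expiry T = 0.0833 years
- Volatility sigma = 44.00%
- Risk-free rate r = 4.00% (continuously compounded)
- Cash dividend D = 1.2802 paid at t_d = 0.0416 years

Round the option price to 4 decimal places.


Answer: Price = 1.7255

Derivation:
PV(D) = D * exp(-r * t_d) = 1.2802 * 0.99833738 = 1.27807152
S_0' = S_0 - PV(D) = 51.6000 - 1.27807152 = 50.32192848
d1 = (ln(S_0'/K) + (r + sigma^2/2)*T) / (sigma*sqrt(T)) = -0.24092740
d2 = d1 - sigma*sqrt(T) = -0.36791905
exp(-rT) = 0.99667354
N(d1) = 0.40480569; N(d2) = 0.35646680
C = S_0' * N(d1) - K * exp(-rT) * N(d2) = 50.32192848 * 0.40480569 - 52.4800 * 0.99667354 * 0.35646680 = 1.7255


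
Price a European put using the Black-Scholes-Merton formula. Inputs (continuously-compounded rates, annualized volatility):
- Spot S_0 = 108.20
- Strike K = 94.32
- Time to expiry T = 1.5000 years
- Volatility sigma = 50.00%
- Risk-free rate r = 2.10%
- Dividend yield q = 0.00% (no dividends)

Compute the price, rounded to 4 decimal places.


Answer: Price = 16.4782

Derivation:
d1 = (ln(S/K) + (r - q + 0.5*sigma^2) * T) / (sigma * sqrt(T)) = 0.58181605
d2 = d1 - sigma * sqrt(T) = -0.03055639
exp(-rT) = 0.96899096; exp(-qT) = 1.00000000
P = K * exp(-rT) * N(-d2) - S_0 * exp(-qT) * N(-d1)
N(-d1) = 0.28034530; N(-d2) = 0.51218834
P = 94.3200 * 0.96899096 * 0.51218834 - 108.2000 * 1.00000000 * 0.28034530 = 16.4782


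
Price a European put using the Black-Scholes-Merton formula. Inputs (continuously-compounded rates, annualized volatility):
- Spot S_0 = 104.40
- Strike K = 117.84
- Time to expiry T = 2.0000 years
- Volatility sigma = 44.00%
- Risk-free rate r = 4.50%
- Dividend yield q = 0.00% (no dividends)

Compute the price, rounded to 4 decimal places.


Answer: Price = 27.5874

Derivation:
d1 = (ln(S/K) + (r - q + 0.5*sigma^2) * T) / (sigma * sqrt(T)) = 0.26115045
d2 = d1 - sigma * sqrt(T) = -0.36110352
exp(-rT) = 0.91393119; exp(-qT) = 1.00000000
P = K * exp(-rT) * N(-d2) - S_0 * exp(-qT) * N(-d1)
N(-d1) = 0.39698824; N(-d2) = 0.64098897
P = 117.8400 * 0.91393119 * 0.64098897 - 104.4000 * 1.00000000 * 0.39698824 = 27.5874


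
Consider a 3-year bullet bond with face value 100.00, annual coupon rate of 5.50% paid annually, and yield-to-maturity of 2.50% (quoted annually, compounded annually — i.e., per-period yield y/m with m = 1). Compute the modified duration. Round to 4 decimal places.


Answer: Modified duration = 2.7834

Derivation:
Coupon per period c = face * coupon_rate / m = 5.500000
Periods per year m = 1; per-period yield y/m = 0.025000
Number of cashflows N = 3
Cashflows (t years, CF_t, discount factor 1/(1+y/m)^(m*t), PV):
  t = 1.0000: CF_t = 5.500000, DF = 0.975610, PV = 5.365854
  t = 2.0000: CF_t = 5.500000, DF = 0.951814, PV = 5.234979
  t = 3.0000: CF_t = 105.500000, DF = 0.928599, PV = 97.967238
Price P = sum_t PV_t = 108.568071
First compute Macaulay numerator sum_t t * PV_t:
  t * PV_t at t = 1.0000: 5.365854
  t * PV_t at t = 2.0000: 10.469958
  t * PV_t at t = 3.0000: 293.901714
Macaulay duration D = 309.737526 / 108.568071 = 2.852934
Modified duration = D / (1 + y/m) = 2.852934 / (1 + 0.025000) = 2.783350


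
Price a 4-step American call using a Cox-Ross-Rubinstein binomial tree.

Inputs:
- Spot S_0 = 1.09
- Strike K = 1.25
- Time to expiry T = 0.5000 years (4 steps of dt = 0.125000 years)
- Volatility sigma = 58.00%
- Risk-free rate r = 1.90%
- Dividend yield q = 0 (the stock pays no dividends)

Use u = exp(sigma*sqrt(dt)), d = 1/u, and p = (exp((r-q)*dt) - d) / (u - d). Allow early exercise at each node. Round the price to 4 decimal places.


dt = T/N = 0.125000
u = exp(sigma*sqrt(dt)) = 1.227600; d = 1/u = 0.814598
p = (exp((r-q)*dt) - d) / (u - d) = 0.454671
Discount per step: exp(-r*dt) = 0.997628
Stock lattice S(k, i) with i counting down-moves:
  k=0: S(0,0) = 1.0900
  k=1: S(1,0) = 1.3381; S(1,1) = 0.8879
  k=2: S(2,0) = 1.6426; S(2,1) = 1.0900; S(2,2) = 0.7233
  k=3: S(3,0) = 2.0165; S(3,1) = 1.3381; S(3,2) = 0.8879; S(3,3) = 0.5892
  k=4: S(4,0) = 2.4754; S(4,1) = 1.6426; S(4,2) = 1.0900; S(4,3) = 0.7233; S(4,4) = 0.4800
Terminal payoffs V(N, i) = max(S_T - K, 0):
  V(4,0) = 1.225448; V(4,1) = 0.392632; V(4,2) = 0.000000; V(4,3) = 0.000000; V(4,4) = 0.000000
Backward induction: V(k, i) = exp(-r*dt) * [p * V(k+1, i) + (1-p) * V(k+1, i+1)]; then take max(V_cont, immediate exercise) for American.
  V(3,0) = exp(-r*dt) * [p*1.225448 + (1-p)*0.392632] = 0.769460; exercise = 0.766494; V(3,0) = max -> 0.769460
  V(3,1) = exp(-r*dt) * [p*0.392632 + (1-p)*0.000000] = 0.178095; exercise = 0.088084; V(3,1) = max -> 0.178095
  V(3,2) = exp(-r*dt) * [p*0.000000 + (1-p)*0.000000] = 0.000000; exercise = 0.000000; V(3,2) = max -> 0.000000
  V(3,3) = exp(-r*dt) * [p*0.000000 + (1-p)*0.000000] = 0.000000; exercise = 0.000000; V(3,3) = max -> 0.000000
  V(2,0) = exp(-r*dt) * [p*0.769460 + (1-p)*0.178095] = 0.445911; exercise = 0.392632; V(2,0) = max -> 0.445911
  V(2,1) = exp(-r*dt) * [p*0.178095 + (1-p)*0.000000] = 0.080782; exercise = 0.000000; V(2,1) = max -> 0.080782
  V(2,2) = exp(-r*dt) * [p*0.000000 + (1-p)*0.000000] = 0.000000; exercise = 0.000000; V(2,2) = max -> 0.000000
  V(1,0) = exp(-r*dt) * [p*0.445911 + (1-p)*0.080782] = 0.246210; exercise = 0.088084; V(1,0) = max -> 0.246210
  V(1,1) = exp(-r*dt) * [p*0.080782 + (1-p)*0.000000] = 0.036642; exercise = 0.000000; V(1,1) = max -> 0.036642
  V(0,0) = exp(-r*dt) * [p*0.246210 + (1-p)*0.036642] = 0.131614; exercise = 0.000000; V(0,0) = max -> 0.131614

Answer: Price = V(0,0) = 0.1316


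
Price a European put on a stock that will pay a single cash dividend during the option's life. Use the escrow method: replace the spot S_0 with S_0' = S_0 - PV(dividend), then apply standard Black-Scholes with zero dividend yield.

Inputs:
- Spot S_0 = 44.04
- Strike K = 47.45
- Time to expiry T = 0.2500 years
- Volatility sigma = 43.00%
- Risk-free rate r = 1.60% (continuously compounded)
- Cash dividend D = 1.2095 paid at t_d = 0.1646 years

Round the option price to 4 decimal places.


PV(D) = D * exp(-r * t_d) = 1.2095 * 0.99736986 = 1.20631885
S_0' = S_0 - PV(D) = 44.0400 - 1.20631885 = 42.83368115
d1 = (ln(S_0'/K) + (r + sigma^2/2)*T) / (sigma*sqrt(T)) = -0.34995018
d2 = d1 - sigma*sqrt(T) = -0.56495018
exp(-rT) = 0.99600799
N(-d1) = 0.63681196; N(-d2) = 0.71394618
P = K * exp(-rT) * N(-d2) - S_0' * N(-d1) = 47.4500 * 0.99600799 * 0.71394618 - 42.83368115 * 0.63681196 = 6.4645

Answer: Price = 6.4645


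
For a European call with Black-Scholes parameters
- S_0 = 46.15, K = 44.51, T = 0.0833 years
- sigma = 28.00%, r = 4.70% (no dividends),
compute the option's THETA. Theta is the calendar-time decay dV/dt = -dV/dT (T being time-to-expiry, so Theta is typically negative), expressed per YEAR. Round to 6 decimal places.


d1 = 0.5365919782; d2 = 0.4557791080
phi(d1) = 0.3454511591; exp(-qT) = 1.0000000000; exp(-rT) = 0.9960925540
Theta = -S*exp(-qT)*phi(d1)*sigma/(2*sqrt(T)) - r*K*exp(-rT)*N(d2) + q*S*exp(-qT)*N(d1)
N(d1) = 0.7042252568; N(d2) = 0.6757255855; sqrt(T) = 0.2886173938
Term 1 = -46.1500 * 1.0000000000 * 0.3454511591 * 0.2800 / (2 * 0.2886173938) = -7.7332828405
Term 2 = -0.0470 * 44.5100 * 0.9960925540 * 0.6757255855 = -1.4080740966
Term 3 = 0 (no dividend yield, q = 0)
Theta = -7.7332828405 + (-1.4080740966) + (0.0000000000) = -9.141357

Answer: Theta = -9.141357


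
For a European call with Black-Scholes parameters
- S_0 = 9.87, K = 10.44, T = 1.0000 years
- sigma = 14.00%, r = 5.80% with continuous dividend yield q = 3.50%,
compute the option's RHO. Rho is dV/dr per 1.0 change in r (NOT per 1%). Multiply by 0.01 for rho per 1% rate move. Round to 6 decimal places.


d1 = -0.1667480644; d2 = -0.3067480644
phi(d1) = 0.3934343773; exp(-qT) = 0.9656054163; exp(-rT) = 0.9436499474
N(d2) = 0.3795175711
Rho = K*T*exp(-rT)*N(d2) = 10.4400 * 1.0000 * 0.9436499474 * 0.3795175711 = 3.738895

Answer: Rho = 3.738895


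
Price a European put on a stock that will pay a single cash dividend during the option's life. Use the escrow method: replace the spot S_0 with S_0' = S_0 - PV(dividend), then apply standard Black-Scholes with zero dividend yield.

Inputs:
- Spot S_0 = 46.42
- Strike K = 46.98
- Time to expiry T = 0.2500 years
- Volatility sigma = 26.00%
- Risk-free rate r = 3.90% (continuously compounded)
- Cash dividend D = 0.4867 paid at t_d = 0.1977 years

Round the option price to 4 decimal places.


PV(D) = D * exp(-r * t_d) = 0.4867 * 0.99231935 = 0.48296183
S_0' = S_0 - PV(D) = 46.4200 - 0.48296183 = 45.93703817
d1 = (ln(S_0'/K) + (r + sigma^2/2)*T) / (sigma*sqrt(T)) = -0.03269427
d2 = d1 - sigma*sqrt(T) = -0.16269427
exp(-rT) = 0.99029738
N(-d1) = 0.51304081; N(-d2) = 0.56462042
P = K * exp(-rT) * N(-d2) - S_0' * N(-d1) = 46.9800 * 0.99029738 * 0.56462042 - 45.93703817 * 0.51304081 = 2.7009

Answer: Price = 2.7009


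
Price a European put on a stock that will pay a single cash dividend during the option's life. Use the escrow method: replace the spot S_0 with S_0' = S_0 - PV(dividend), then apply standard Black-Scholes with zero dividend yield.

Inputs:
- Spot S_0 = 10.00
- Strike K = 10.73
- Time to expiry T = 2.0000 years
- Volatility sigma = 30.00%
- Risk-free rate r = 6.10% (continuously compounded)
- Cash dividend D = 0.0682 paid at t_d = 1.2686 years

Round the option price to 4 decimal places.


Answer: Price = 1.4220

Derivation:
PV(D) = D * exp(-r * t_d) = 0.0682 * 0.92553382 = 0.06312141
S_0' = S_0 - PV(D) = 10.0000 - 0.06312141 = 9.93687859
d1 = (ln(S_0'/K) + (r + sigma^2/2)*T) / (sigma*sqrt(T)) = 0.31869159
d2 = d1 - sigma*sqrt(T) = -0.10557248
exp(-rT) = 0.88514837
N(-d1) = 0.37498020; N(-d2) = 0.54203922
P = K * exp(-rT) * N(-d2) - S_0' * N(-d1) = 10.7300 * 0.88514837 * 0.54203922 - 9.93687859 * 0.37498020 = 1.4220


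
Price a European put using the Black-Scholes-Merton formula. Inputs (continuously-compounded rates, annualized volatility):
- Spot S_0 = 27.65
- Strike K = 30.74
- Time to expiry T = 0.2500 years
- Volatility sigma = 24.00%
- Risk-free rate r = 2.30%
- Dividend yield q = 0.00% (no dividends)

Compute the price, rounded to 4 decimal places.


Answer: Price = 3.3075

Derivation:
d1 = (ln(S/K) + (r - q + 0.5*sigma^2) * T) / (sigma * sqrt(T)) = -0.77490842
d2 = d1 - sigma * sqrt(T) = -0.89490842
exp(-rT) = 0.99426650; exp(-qT) = 1.00000000
P = K * exp(-rT) * N(-d2) - S_0 * exp(-qT) * N(-d1)
N(-d1) = 0.78080311; N(-d2) = 0.81458198
P = 30.7400 * 0.99426650 * 0.81458198 - 27.6500 * 1.00000000 * 0.78080311 = 3.3075


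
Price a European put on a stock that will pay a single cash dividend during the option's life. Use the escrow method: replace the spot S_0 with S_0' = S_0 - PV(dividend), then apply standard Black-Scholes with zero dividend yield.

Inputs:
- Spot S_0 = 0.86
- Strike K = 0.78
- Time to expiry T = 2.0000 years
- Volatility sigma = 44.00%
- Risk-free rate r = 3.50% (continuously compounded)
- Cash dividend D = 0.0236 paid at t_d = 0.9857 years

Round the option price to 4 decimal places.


Answer: Price = 0.1408

Derivation:
PV(D) = D * exp(-r * t_d) = 0.0236 * 0.96608882 = 0.02279970
S_0' = S_0 - PV(D) = 0.8600 - 0.02279970 = 0.83720030
d1 = (ln(S_0'/K) + (r + sigma^2/2)*T) / (sigma*sqrt(T)) = 0.53735203
d2 = d1 - sigma*sqrt(T) = -0.08490194
exp(-rT) = 0.93239382
N(-d1) = 0.29551224; N(-d2) = 0.53383032
P = K * exp(-rT) * N(-d2) - S_0' * N(-d1) = 0.7800 * 0.93239382 * 0.53383032 - 0.83720030 * 0.29551224 = 0.1408


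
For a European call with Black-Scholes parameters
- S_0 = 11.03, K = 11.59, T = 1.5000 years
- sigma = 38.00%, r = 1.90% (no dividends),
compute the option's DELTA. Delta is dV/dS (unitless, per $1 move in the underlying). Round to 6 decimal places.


Answer: Delta = 0.574377

Derivation:
d1 = 0.1875281559; d2 = -0.2778748953
phi(d1) = 0.3919888287; exp(-qT) = 1.0000000000; exp(-rT) = 0.9719022941
N(d1) = 0.5743767250
Delta = exp(-qT) * N(d1) = 1.0000000000 * 0.5743767250 = 0.574377


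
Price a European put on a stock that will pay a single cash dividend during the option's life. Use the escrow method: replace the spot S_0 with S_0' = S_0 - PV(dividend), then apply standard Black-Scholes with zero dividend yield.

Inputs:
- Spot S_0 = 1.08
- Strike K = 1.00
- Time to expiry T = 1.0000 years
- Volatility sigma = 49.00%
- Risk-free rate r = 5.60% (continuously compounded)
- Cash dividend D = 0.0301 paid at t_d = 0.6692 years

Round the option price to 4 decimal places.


PV(D) = D * exp(-r * t_d) = 0.0301 * 0.96321831 = 0.02899287
S_0' = S_0 - PV(D) = 1.0800 - 0.02899287 = 1.05100713
d1 = (ln(S_0'/K) + (r + sigma^2/2)*T) / (sigma*sqrt(T)) = 0.46081403
d2 = d1 - sigma*sqrt(T) = -0.02918597
exp(-rT) = 0.94553914
N(-d1) = 0.32246602; N(-d2) = 0.51164186
P = K * exp(-rT) * N(-d2) - S_0' * N(-d1) = 1.0000 * 0.94553914 * 0.51164186 - 1.05100713 * 0.32246602 = 0.1449

Answer: Price = 0.1449


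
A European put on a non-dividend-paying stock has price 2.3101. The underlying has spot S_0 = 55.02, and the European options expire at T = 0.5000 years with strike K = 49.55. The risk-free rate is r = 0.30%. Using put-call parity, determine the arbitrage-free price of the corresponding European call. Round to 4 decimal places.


Put-call parity: C - P = S_0 * exp(-qT) - K * exp(-rT).
S_0 * exp(-qT) = 55.0200 * 1.00000000 = 55.02000000
K * exp(-rT) = 49.5500 * 0.99850112 = 49.47573072
C = P + S*exp(-qT) - K*exp(-rT)
C = 2.3101 + 55.02000000 - 49.47573072 = 7.8544

Answer: Call price = 7.8544


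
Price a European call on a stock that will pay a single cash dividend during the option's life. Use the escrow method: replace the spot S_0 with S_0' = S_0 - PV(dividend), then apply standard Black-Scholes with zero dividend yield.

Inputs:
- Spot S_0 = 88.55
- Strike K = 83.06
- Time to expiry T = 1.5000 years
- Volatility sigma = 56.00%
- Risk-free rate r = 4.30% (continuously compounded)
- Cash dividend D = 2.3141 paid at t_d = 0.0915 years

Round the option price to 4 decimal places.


Answer: Price = 26.4408

Derivation:
PV(D) = D * exp(-r * t_d) = 2.3141 * 0.99607323 = 2.30501306
S_0' = S_0 - PV(D) = 88.5500 - 2.30501306 = 86.24498694
d1 = (ln(S_0'/K) + (r + sigma^2/2)*T) / (sigma*sqrt(T)) = 0.49183522
d2 = d1 - sigma*sqrt(T) = -0.19402190
exp(-rT) = 0.93753611
N(d1) = 0.68858208; N(d2) = 0.42307937
C = S_0' * N(d1) - K * exp(-rT) * N(d2) = 86.24498694 * 0.68858208 - 83.0600 * 0.93753611 * 0.42307937 = 26.4408


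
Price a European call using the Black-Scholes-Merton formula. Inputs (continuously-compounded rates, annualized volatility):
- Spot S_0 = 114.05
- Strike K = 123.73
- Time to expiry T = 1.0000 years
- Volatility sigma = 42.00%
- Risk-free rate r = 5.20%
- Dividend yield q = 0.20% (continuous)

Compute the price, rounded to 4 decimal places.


Answer: Price = 17.4689

Derivation:
d1 = (ln(S/K) + (r - q + 0.5*sigma^2) * T) / (sigma * sqrt(T)) = 0.13508375
d2 = d1 - sigma * sqrt(T) = -0.28491625
exp(-rT) = 0.94932887; exp(-qT) = 0.99800200
C = S_0 * exp(-qT) * N(d1) - K * exp(-rT) * N(d2)
N(d1) = 0.55372717; N(d2) = 0.38785415
C = 114.0500 * 0.99800200 * 0.55372717 - 123.7300 * 0.94932887 * 0.38785415 = 17.4689


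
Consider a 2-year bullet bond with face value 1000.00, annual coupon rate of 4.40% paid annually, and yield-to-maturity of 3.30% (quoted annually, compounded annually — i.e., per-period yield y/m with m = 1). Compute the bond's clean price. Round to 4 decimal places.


Answer: Price = 1020.9570

Derivation:
Coupon per period c = face * coupon_rate / m = 44.000000
Periods per year m = 1; per-period yield y/m = 0.033000
Number of cashflows N = 2
Cashflows (t years, CF_t, discount factor 1/(1+y/m)^(m*t), PV):
  t = 1.0000: CF_t = 44.000000, DF = 0.968054, PV = 42.594385
  t = 2.0000: CF_t = 1044.000000, DF = 0.937129, PV = 978.362630
Price P = sum_t PV_t = 1020.957015


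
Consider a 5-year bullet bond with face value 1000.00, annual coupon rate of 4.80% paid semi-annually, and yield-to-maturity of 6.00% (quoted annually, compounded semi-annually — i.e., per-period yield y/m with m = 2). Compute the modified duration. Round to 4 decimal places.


Coupon per period c = face * coupon_rate / m = 24.000000
Periods per year m = 2; per-period yield y/m = 0.030000
Number of cashflows N = 10
Cashflows (t years, CF_t, discount factor 1/(1+y/m)^(m*t), PV):
  t = 0.5000: CF_t = 24.000000, DF = 0.970874, PV = 23.300971
  t = 1.0000: CF_t = 24.000000, DF = 0.942596, PV = 22.622302
  t = 1.5000: CF_t = 24.000000, DF = 0.915142, PV = 21.963400
  t = 2.0000: CF_t = 24.000000, DF = 0.888487, PV = 21.323689
  t = 2.5000: CF_t = 24.000000, DF = 0.862609, PV = 20.702611
  t = 3.0000: CF_t = 24.000000, DF = 0.837484, PV = 20.099622
  t = 3.5000: CF_t = 24.000000, DF = 0.813092, PV = 19.514196
  t = 4.0000: CF_t = 24.000000, DF = 0.789409, PV = 18.945822
  t = 4.5000: CF_t = 24.000000, DF = 0.766417, PV = 18.394002
  t = 5.0000: CF_t = 1024.000000, DF = 0.744094, PV = 761.952169
Price P = sum_t PV_t = 948.818783
First compute Macaulay numerator sum_t t * PV_t:
  t * PV_t at t = 0.5000: 11.650485
  t * PV_t at t = 1.0000: 22.622302
  t * PV_t at t = 1.5000: 32.945100
  t * PV_t at t = 2.0000: 42.647378
  t * PV_t at t = 2.5000: 51.756527
  t * PV_t at t = 3.0000: 60.298866
  t * PV_t at t = 3.5000: 68.299687
  t * PV_t at t = 4.0000: 75.783286
  t * PV_t at t = 4.5000: 82.773007
  t * PV_t at t = 5.0000: 3809.760844
Macaulay duration D = 4258.537484 / 948.818783 = 4.488252
Modified duration = D / (1 + y/m) = 4.488252 / (1 + 0.030000) = 4.357526

Answer: Modified duration = 4.3575
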